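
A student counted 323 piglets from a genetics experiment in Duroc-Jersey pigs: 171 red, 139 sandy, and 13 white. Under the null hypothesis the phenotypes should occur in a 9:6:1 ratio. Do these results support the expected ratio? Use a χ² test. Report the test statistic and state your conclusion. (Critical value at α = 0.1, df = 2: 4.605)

The 9:6:1 ratio has 16 parts, so with N = 323 the expected counts are:
  red: 323 × 9/16 = 181.6875
  sandy: 323 × 6/16 = 121.125
  white: 323 × 1/16 = 20.1875
χ² = Σ (O − E)² / E
  red: (171 − 181.6875)² / 181.6875 = 0.6287
  sandy: (139 − 121.125)² / 121.125 = 2.6379
  white: (13 − 20.1875)² / 20.1875 = 2.5590
χ² = 0.6287 + 2.6379 + 2.5590 = 5.8256 ≈ 5.826
Degrees of freedom = 3 − 1 = 2; critical value at α = 0.1 is 4.605.
Since 5.826 > 4.605, we reject the null hypothesis — the data do not fit the 9:6:1 ratio.

5.826; not consistent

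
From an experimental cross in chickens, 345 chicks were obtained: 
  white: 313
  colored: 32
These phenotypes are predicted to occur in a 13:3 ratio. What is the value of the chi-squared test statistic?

20.329

Under the 13:3 hypothesis (Σ ratio = 16, N = 345):
  white: 345 × 13/16 = 280.3125
  colored: 345 × 3/16 = 64.6875
χ² = Σ (O − E)² / E
  white: (313 − 280.3125)² / 280.3125 = 3.8117
  colored: (32 − 64.6875)² / 64.6875 = 16.5175
χ² = 3.8117 + 16.5175 = 20.3292 ≈ 20.329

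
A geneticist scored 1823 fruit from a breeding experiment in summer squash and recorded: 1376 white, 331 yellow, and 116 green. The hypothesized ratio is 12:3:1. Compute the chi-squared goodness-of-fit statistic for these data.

0.435

Expected counts for N = 1823 under a 12:3:1 ratio (total parts = 16):
  white: 1823 × 12/16 = 1367.25
  yellow: 1823 × 3/16 = 341.8125
  green: 1823 × 1/16 = 113.9375
χ² = Σ (O − E)² / E
  white: (1376 − 1367.25)² / 1367.25 = 0.0560
  yellow: (331 − 341.8125)² / 341.8125 = 0.3420
  green: (116 − 113.9375)² / 113.9375 = 0.0373
χ² = 0.0560 + 0.3420 + 0.0373 = 0.4353 ≈ 0.435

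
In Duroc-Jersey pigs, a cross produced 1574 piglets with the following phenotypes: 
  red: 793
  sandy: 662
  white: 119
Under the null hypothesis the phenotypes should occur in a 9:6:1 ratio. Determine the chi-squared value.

22.684

Expected counts for N = 1574 under a 9:6:1 ratio (total parts = 16):
  red: 1574 × 9/16 = 885.375
  sandy: 1574 × 6/16 = 590.25
  white: 1574 × 1/16 = 98.375
χ² = Σ (O − E)² / E
  red: (793 − 885.375)² / 885.375 = 9.6379
  sandy: (662 − 590.25)² / 590.25 = 8.7218
  white: (119 − 98.375)² / 98.375 = 4.3242
χ² = 9.6379 + 8.7218 + 4.3242 = 22.6839 ≈ 22.684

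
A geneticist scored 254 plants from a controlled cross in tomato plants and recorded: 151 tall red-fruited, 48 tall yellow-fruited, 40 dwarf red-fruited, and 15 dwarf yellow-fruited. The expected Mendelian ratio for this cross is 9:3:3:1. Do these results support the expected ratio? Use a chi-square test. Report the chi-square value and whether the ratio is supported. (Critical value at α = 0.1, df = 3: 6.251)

Expected counts for N = 254 under a 9:3:3:1 ratio (total parts = 16):
  tall red-fruited: 254 × 9/16 = 142.875
  tall yellow-fruited: 254 × 3/16 = 47.625
  dwarf red-fruited: 254 × 3/16 = 47.625
  dwarf yellow-fruited: 254 × 1/16 = 15.875
χ² = Σ (O − E)² / E
  tall red-fruited: (151 − 142.875)² / 142.875 = 0.4621
  tall yellow-fruited: (48 − 47.625)² / 47.625 = 0.0030
  dwarf red-fruited: (40 − 47.625)² / 47.625 = 1.2208
  dwarf yellow-fruited: (15 − 15.875)² / 15.875 = 0.0482
χ² = 0.4621 + 0.0030 + 1.2208 + 0.0482 = 1.7341 ≈ 1.734
Degrees of freedom = 4 − 1 = 3; critical value at α = 0.1 is 6.251.
Since 1.734 < 6.251, we fail to reject the null hypothesis — the data are consistent with the 9:3:3:1 ratio.

1.734; consistent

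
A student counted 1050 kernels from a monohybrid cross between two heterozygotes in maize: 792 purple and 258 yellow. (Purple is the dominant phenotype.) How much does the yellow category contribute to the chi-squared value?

0.077

For a monohybrid cross between heterozygotes with complete dominance, the expected phenotypic ratio is 3:1.
Expected counts for N = 1050 under a 3:1 ratio (total parts = 4):
  purple: 1050 × 3/4 = 787.5
  yellow: 1050 × 1/4 = 262.5
Contribution of yellow: (258 − 262.5)² / 262.5 = 0.0771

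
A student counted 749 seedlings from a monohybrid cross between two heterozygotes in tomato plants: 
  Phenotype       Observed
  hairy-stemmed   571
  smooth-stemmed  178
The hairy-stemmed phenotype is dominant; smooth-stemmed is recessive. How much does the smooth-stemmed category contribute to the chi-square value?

For a monohybrid cross between heterozygotes with complete dominance, the expected phenotypic ratio is 3:1.
Under the 3:1 hypothesis (Σ ratio = 4, N = 749):
  hairy-stemmed: 749 × 3/4 = 561.75
  smooth-stemmed: 749 × 1/4 = 187.25
Contribution of smooth-stemmed: (178 − 187.25)² / 187.25 = 0.4569

0.457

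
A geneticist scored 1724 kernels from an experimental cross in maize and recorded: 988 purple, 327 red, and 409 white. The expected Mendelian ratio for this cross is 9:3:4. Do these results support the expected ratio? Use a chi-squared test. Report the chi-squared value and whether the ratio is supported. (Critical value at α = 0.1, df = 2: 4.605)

Total ratio parts = 16. Expected numbers out of 1724:
  purple: 1724 × 9/16 = 969.75
  red: 1724 × 3/16 = 323.25
  white: 1724 × 4/16 = 431
χ² = Σ (O − E)² / E
  purple: (988 − 969.75)² / 969.75 = 0.3435
  red: (327 − 323.25)² / 323.25 = 0.0435
  white: (409 − 431)² / 431 = 1.1230
χ² = 0.3435 + 0.0435 + 1.1230 = 1.510
Degrees of freedom = 3 − 1 = 2; critical value at α = 0.1 is 4.605.
Since 1.510 < 4.605, we fail to reject the null hypothesis — the data are consistent with the 9:3:4 ratio.

1.510; consistent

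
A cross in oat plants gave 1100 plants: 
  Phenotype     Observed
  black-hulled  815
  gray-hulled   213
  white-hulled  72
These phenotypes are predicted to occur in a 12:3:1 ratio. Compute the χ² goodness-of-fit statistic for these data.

0.496

Expected counts for N = 1100 under a 12:3:1 ratio (total parts = 16):
  black-hulled: 1100 × 12/16 = 825
  gray-hulled: 1100 × 3/16 = 206.25
  white-hulled: 1100 × 1/16 = 68.75
χ² = Σ (O − E)² / E
  black-hulled: (815 − 825)² / 825 = 0.1212
  gray-hulled: (213 − 206.25)² / 206.25 = 0.2209
  white-hulled: (72 − 68.75)² / 68.75 = 0.1536
χ² = 0.1212 + 0.2209 + 0.1536 = 0.4957 ≈ 0.496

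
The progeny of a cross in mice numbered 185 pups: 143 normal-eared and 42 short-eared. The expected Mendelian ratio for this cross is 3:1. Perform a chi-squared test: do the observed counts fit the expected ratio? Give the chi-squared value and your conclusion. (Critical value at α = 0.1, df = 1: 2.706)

Under the 3:1 hypothesis (Σ ratio = 4, N = 185):
  normal-eared: 185 × 3/4 = 138.75
  short-eared: 185 × 1/4 = 46.25
χ² = Σ (O − E)² / E
  normal-eared: (143 − 138.75)² / 138.75 = 0.1302
  short-eared: (42 − 46.25)² / 46.25 = 0.3905
χ² = 0.1302 + 0.3905 = 0.5207 ≈ 0.521
Degrees of freedom = 2 − 1 = 1; critical value at α = 0.1 is 2.706.
Since 0.521 < 2.706, we fail to reject the null hypothesis — the data are consistent with the 3:1 ratio.

0.521; consistent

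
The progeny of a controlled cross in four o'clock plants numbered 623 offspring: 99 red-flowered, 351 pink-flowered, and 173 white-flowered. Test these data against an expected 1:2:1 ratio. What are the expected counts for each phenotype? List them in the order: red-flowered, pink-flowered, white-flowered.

Expected counts for N = 623 under a 1:2:1 ratio (total parts = 4):
  red-flowered: 623 × 1/4 = 155.75
  pink-flowered: 623 × 2/4 = 311.5
  white-flowered: 623 × 1/4 = 155.75

155.75, 311.5, 155.75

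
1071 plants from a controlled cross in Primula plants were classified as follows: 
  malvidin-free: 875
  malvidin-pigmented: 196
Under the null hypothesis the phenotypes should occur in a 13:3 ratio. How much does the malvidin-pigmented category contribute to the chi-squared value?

0.115

Total ratio parts = 16. Expected numbers out of 1071:
  malvidin-free: 1071 × 13/16 = 870.1875
  malvidin-pigmented: 1071 × 3/16 = 200.8125
Contribution of malvidin-pigmented: (196 − 200.8125)² / 200.8125 = 0.1153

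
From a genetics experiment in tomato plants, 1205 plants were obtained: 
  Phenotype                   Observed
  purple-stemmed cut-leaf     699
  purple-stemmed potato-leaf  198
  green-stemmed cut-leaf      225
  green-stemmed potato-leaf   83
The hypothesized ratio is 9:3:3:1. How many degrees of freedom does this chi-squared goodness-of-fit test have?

3

A goodness-of-fit test with 4 phenotype classes has df = 4 − 1 = 3.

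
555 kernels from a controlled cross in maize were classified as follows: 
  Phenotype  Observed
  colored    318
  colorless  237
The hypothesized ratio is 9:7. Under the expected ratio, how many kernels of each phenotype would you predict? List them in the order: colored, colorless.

312.1875, 242.8125

Under the 9:7 hypothesis (Σ ratio = 16, N = 555):
  colored: 555 × 9/16 = 312.1875
  colorless: 555 × 7/16 = 242.8125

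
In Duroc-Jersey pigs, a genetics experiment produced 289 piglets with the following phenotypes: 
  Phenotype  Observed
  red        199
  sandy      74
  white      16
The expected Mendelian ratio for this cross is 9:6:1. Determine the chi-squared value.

19.306

Expected counts for N = 289 under a 9:6:1 ratio (total parts = 16):
  red: 289 × 9/16 = 162.5625
  sandy: 289 × 6/16 = 108.375
  white: 289 × 1/16 = 18.0625
χ² = Σ (O − E)² / E
  red: (199 − 162.5625)² / 162.5625 = 8.1673
  sandy: (74 − 108.375)² / 108.375 = 10.9033
  white: (16 − 18.0625)² / 18.0625 = 0.2355
χ² = 8.1673 + 10.9033 + 0.2355 = 19.3061 ≈ 19.306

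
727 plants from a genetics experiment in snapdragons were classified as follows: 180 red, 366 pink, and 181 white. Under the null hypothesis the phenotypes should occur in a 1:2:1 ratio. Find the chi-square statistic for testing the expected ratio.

0.037

Expected counts for N = 727 under a 1:2:1 ratio (total parts = 4):
  red: 727 × 1/4 = 181.75
  pink: 727 × 2/4 = 363.5
  white: 727 × 1/4 = 181.75
χ² = Σ (O − E)² / E
  red: (180 − 181.75)² / 181.75 = 0.0169
  pink: (366 − 363.5)² / 363.5 = 0.0172
  white: (181 − 181.75)² / 181.75 = 0.0031
χ² = 0.0169 + 0.0172 + 0.0031 = 0.0372 ≈ 0.037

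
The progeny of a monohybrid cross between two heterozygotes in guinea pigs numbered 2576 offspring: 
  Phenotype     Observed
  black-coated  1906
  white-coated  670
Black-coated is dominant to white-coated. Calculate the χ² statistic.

1.400

For a monohybrid cross between heterozygotes with complete dominance, the expected phenotypic ratio is 3:1.
The 3:1 ratio has 4 parts, so with N = 2576 the expected counts are:
  black-coated: 2576 × 3/4 = 1932
  white-coated: 2576 × 1/4 = 644
χ² = Σ (O − E)² / E
  black-coated: (1906 − 1932)² / 1932 = 0.3499
  white-coated: (670 − 644)² / 644 = 1.0497
χ² = 0.3499 + 1.0497 = 1.3996 ≈ 1.400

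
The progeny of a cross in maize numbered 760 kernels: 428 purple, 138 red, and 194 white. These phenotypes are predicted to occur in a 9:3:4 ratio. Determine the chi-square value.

Expected counts for N = 760 under a 9:3:4 ratio (total parts = 16):
  purple: 760 × 9/16 = 427.5
  red: 760 × 3/16 = 142.5
  white: 760 × 4/16 = 190
χ² = Σ (O − E)² / E
  purple: (428 − 427.5)² / 427.5 = 0.0006
  red: (138 − 142.5)² / 142.5 = 0.1421
  white: (194 − 190)² / 190 = 0.0842
χ² = 0.0006 + 0.1421 + 0.0842 = 0.2269 ≈ 0.227

0.227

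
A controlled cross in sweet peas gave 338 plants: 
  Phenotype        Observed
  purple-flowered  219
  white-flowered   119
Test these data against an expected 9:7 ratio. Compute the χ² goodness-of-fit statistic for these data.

10.024

The 9:7 ratio has 16 parts, so with N = 338 the expected counts are:
  purple-flowered: 338 × 9/16 = 190.125
  white-flowered: 338 × 7/16 = 147.875
χ² = Σ (O − E)² / E
  purple-flowered: (219 − 190.125)² / 190.125 = 4.3854
  white-flowered: (119 − 147.875)² / 147.875 = 5.6383
χ² = 4.3854 + 5.6383 = 10.0237 ≈ 10.024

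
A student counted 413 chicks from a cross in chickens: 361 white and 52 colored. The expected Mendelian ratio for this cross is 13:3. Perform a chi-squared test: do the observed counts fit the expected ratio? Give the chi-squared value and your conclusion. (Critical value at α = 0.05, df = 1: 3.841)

10.284; not consistent

Under the 13:3 hypothesis (Σ ratio = 16, N = 413):
  white: 413 × 13/16 = 335.5625
  colored: 413 × 3/16 = 77.4375
χ² = Σ (O − E)² / E
  white: (361 − 335.5625)² / 335.5625 = 1.9283
  colored: (52 − 77.4375)² / 77.4375 = 8.3560
χ² = 1.9283 + 8.3560 = 10.2843 ≈ 10.284
Degrees of freedom = 2 − 1 = 1; critical value at α = 0.05 is 3.841.
Since 10.284 > 3.841, we reject the null hypothesis — the data do not fit the 13:3 ratio.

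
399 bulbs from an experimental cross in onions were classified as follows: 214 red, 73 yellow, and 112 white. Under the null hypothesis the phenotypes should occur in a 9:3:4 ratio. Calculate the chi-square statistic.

2.034

The 9:3:4 ratio has 16 parts, so with N = 399 the expected counts are:
  red: 399 × 9/16 = 224.4375
  yellow: 399 × 3/16 = 74.8125
  white: 399 × 4/16 = 99.75
χ² = Σ (O − E)² / E
  red: (214 − 224.4375)² / 224.4375 = 0.4854
  yellow: (73 − 74.8125)² / 74.8125 = 0.0439
  white: (112 − 99.75)² / 99.75 = 1.5044
χ² = 0.4854 + 0.0439 + 1.5044 = 2.0337 ≈ 2.034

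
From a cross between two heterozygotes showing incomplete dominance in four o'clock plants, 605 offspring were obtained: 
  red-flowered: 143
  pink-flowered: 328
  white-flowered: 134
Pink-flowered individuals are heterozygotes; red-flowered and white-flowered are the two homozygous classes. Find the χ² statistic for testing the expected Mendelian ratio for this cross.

With incomplete dominance, a heterozygote × heterozygote cross gives a 1:2:1 phenotypic ratio.
Total ratio parts = 4. Expected numbers out of 605:
  red-flowered: 605 × 1/4 = 151.25
  pink-flowered: 605 × 2/4 = 302.5
  white-flowered: 605 × 1/4 = 151.25
χ² = Σ (O − E)² / E
  red-flowered: (143 − 151.25)² / 151.25 = 0.4500
  pink-flowered: (328 − 302.5)² / 302.5 = 2.1496
  white-flowered: (134 − 151.25)² / 151.25 = 1.9674
χ² = 0.4500 + 2.1496 + 1.9674 = 4.567

4.567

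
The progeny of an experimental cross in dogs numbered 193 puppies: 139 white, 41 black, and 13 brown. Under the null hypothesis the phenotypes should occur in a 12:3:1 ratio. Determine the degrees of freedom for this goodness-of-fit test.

2

A goodness-of-fit test with 3 phenotype classes has df = 3 − 1 = 2.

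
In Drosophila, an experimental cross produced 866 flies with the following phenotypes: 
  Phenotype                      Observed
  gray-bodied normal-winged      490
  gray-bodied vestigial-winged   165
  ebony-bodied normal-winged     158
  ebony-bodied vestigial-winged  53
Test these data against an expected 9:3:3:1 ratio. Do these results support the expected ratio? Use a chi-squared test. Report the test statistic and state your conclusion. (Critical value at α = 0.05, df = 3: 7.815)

0.201; consistent

The 9:3:3:1 ratio has 16 parts, so with N = 866 the expected counts are:
  gray-bodied normal-winged: 866 × 9/16 = 487.125
  gray-bodied vestigial-winged: 866 × 3/16 = 162.375
  ebony-bodied normal-winged: 866 × 3/16 = 162.375
  ebony-bodied vestigial-winged: 866 × 1/16 = 54.125
χ² = Σ (O − E)² / E
  gray-bodied normal-winged: (490 − 487.125)² / 487.125 = 0.0170
  gray-bodied vestigial-winged: (165 − 162.375)² / 162.375 = 0.0424
  ebony-bodied normal-winged: (158 − 162.375)² / 162.375 = 0.1179
  ebony-bodied vestigial-winged: (53 − 54.125)² / 54.125 = 0.0234
χ² = 0.0170 + 0.0424 + 0.1179 + 0.0234 = 0.2007 ≈ 0.201
Degrees of freedom = 4 − 1 = 3; critical value at α = 0.05 is 7.815.
Since 0.201 < 7.815, we fail to reject the null hypothesis — the data are consistent with the 9:3:3:1 ratio.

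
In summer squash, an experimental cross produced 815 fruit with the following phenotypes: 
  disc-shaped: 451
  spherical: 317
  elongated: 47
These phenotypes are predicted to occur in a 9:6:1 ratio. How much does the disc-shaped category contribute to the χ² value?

Total ratio parts = 16. Expected numbers out of 815:
  disc-shaped: 815 × 9/16 = 458.4375
  spherical: 815 × 6/16 = 305.625
  elongated: 815 × 1/16 = 50.9375
Contribution of disc-shaped: (451 − 458.4375)² / 458.4375 = 0.1207

0.121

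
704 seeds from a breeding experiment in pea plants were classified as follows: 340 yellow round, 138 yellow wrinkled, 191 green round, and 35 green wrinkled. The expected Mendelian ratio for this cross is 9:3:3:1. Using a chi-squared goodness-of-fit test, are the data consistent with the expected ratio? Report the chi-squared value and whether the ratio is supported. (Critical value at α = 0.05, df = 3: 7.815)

36.404; not consistent

Total ratio parts = 16. Expected numbers out of 704:
  yellow round: 704 × 9/16 = 396
  yellow wrinkled: 704 × 3/16 = 132
  green round: 704 × 3/16 = 132
  green wrinkled: 704 × 1/16 = 44
χ² = Σ (O − E)² / E
  yellow round: (340 − 396)² / 396 = 7.9192
  yellow wrinkled: (138 − 132)² / 132 = 0.2727
  green round: (191 − 132)² / 132 = 26.3712
  green wrinkled: (35 − 44)² / 44 = 1.8409
χ² = 7.9192 + 0.2727 + 26.3712 + 1.8409 = 36.404
Degrees of freedom = 4 − 1 = 3; critical value at α = 0.05 is 7.815.
Since 36.404 > 7.815, we reject the null hypothesis — the data do not fit the 9:3:3:1 ratio.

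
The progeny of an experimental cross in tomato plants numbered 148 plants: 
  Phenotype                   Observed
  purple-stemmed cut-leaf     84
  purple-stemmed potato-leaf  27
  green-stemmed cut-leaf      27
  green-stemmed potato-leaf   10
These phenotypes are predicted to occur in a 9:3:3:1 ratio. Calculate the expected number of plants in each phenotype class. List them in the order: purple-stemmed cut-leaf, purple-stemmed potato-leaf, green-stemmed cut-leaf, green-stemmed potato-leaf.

Total ratio parts = 16. Expected numbers out of 148:
  purple-stemmed cut-leaf: 148 × 9/16 = 83.25
  purple-stemmed potato-leaf: 148 × 3/16 = 27.75
  green-stemmed cut-leaf: 148 × 3/16 = 27.75
  green-stemmed potato-leaf: 148 × 1/16 = 9.25

83.25, 27.75, 27.75, 9.25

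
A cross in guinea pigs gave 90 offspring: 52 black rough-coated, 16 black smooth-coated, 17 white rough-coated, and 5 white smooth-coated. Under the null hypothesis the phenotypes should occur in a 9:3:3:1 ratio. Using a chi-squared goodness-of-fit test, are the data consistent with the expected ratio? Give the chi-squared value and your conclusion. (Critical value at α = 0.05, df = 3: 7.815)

The 9:3:3:1 ratio has 16 parts, so with N = 90 the expected counts are:
  black rough-coated: 90 × 9/16 = 50.625
  black smooth-coated: 90 × 3/16 = 16.875
  white rough-coated: 90 × 3/16 = 16.875
  white smooth-coated: 90 × 1/16 = 5.625
χ² = Σ (O − E)² / E
  black rough-coated: (52 − 50.625)² / 50.625 = 0.0373
  black smooth-coated: (16 − 16.875)² / 16.875 = 0.0454
  white rough-coated: (17 − 16.875)² / 16.875 = 0.0009
  white smooth-coated: (5 − 5.625)² / 5.625 = 0.0694
χ² = 0.0373 + 0.0454 + 0.0009 + 0.0694 = 0.153
Degrees of freedom = 4 − 1 = 3; critical value at α = 0.05 is 7.815.
Since 0.153 < 7.815, we fail to reject the null hypothesis — the data are consistent with the 9:3:3:1 ratio.

0.153; consistent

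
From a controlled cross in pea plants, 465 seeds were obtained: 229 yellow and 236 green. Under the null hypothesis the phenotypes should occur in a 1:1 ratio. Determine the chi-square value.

0.105

The 1:1 ratio has 2 parts, so with N = 465 the expected counts are:
  yellow: 465 × 1/2 = 232.5
  green: 465 × 1/2 = 232.5
χ² = Σ (O − E)² / E
  yellow: (229 − 232.5)² / 232.5 = 0.0527
  green: (236 − 232.5)² / 232.5 = 0.0527
χ² = 0.0527 + 0.0527 = 0.1054 ≈ 0.105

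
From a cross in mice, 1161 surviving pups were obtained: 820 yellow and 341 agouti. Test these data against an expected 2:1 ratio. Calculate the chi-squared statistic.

The 2:1 ratio has 3 parts, so with N = 1161 the expected counts are:
  yellow: 1161 × 2/3 = 774
  agouti: 1161 × 1/3 = 387
χ² = Σ (O − E)² / E
  yellow: (820 − 774)² / 774 = 2.7339
  agouti: (341 − 387)² / 387 = 5.4677
χ² = 2.7339 + 5.4677 = 8.2016 ≈ 8.202

8.202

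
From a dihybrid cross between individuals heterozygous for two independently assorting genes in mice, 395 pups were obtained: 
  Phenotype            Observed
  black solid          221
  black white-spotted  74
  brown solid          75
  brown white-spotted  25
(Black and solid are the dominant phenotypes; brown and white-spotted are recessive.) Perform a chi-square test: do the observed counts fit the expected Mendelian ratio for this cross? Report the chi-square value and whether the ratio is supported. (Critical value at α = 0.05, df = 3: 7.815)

0.022; consistent

A dihybrid F₂ with independent assortment and complete dominance at both loci gives a 9:3:3:1 phenotypic ratio.
Total ratio parts = 16. Expected numbers out of 395:
  black solid: 395 × 9/16 = 222.1875
  black white-spotted: 395 × 3/16 = 74.0625
  brown solid: 395 × 3/16 = 74.0625
  brown white-spotted: 395 × 1/16 = 24.6875
χ² = Σ (O − E)² / E
  black solid: (221 − 222.1875)² / 222.1875 = 0.0063
  black white-spotted: (74 − 74.0625)² / 74.0625 = 0.0001
  brown solid: (75 − 74.0625)² / 74.0625 = 0.0119
  brown white-spotted: (25 − 24.6875)² / 24.6875 = 0.0040
χ² = 0.0063 + 0.0001 + 0.0119 + 0.0040 = 0.0223 ≈ 0.022
Degrees of freedom = 4 − 1 = 3; critical value at α = 0.05 is 7.815.
Since 0.022 < 7.815, we fail to reject the null hypothesis — the data are consistent with the 9:3:3:1 ratio.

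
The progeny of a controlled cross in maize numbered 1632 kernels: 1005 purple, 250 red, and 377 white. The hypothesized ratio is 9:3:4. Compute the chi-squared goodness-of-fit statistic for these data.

The 9:3:4 ratio has 16 parts, so with N = 1632 the expected counts are:
  purple: 1632 × 9/16 = 918
  red: 1632 × 3/16 = 306
  white: 1632 × 4/16 = 408
χ² = Σ (O − E)² / E
  purple: (1005 − 918)² / 918 = 8.2451
  red: (250 − 306)² / 306 = 10.2484
  white: (377 − 408)² / 408 = 2.3554
χ² = 8.2451 + 10.2484 + 2.3554 = 20.8489 ≈ 20.849

20.849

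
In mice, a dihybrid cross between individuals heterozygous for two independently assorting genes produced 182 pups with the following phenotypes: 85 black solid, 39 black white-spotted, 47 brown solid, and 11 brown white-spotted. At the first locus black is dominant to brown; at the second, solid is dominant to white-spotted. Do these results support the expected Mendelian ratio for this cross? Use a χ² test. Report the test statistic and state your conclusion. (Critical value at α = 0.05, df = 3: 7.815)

A dihybrid F₂ with independent assortment and complete dominance at both loci gives a 9:3:3:1 phenotypic ratio.
Under the 9:3:3:1 hypothesis (Σ ratio = 16, N = 182):
  black solid: 182 × 9/16 = 102.375
  black white-spotted: 182 × 3/16 = 34.125
  brown solid: 182 × 3/16 = 34.125
  brown white-spotted: 182 × 1/16 = 11.375
χ² = Σ (O − E)² / E
  black solid: (85 − 102.375)² / 102.375 = 2.9489
  black white-spotted: (39 − 34.125)² / 34.125 = 0.6964
  brown solid: (47 − 34.125)² / 34.125 = 4.8576
  brown white-spotted: (11 − 11.375)² / 11.375 = 0.0124
χ² = 2.9489 + 0.6964 + 4.8576 + 0.0124 = 8.5153 ≈ 8.515
Degrees of freedom = 4 − 1 = 3; critical value at α = 0.05 is 7.815.
Since 8.515 > 7.815, we reject the null hypothesis — the data do not fit the 9:3:3:1 ratio.

8.515; not consistent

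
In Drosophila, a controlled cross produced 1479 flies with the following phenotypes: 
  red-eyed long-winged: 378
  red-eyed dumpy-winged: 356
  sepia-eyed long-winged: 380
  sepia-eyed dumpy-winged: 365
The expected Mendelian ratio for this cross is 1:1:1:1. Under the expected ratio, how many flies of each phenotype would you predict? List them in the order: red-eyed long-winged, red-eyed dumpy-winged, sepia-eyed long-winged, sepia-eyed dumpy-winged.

Total ratio parts = 4. Expected numbers out of 1479:
  red-eyed long-winged: 1479 × 1/4 = 369.75
  red-eyed dumpy-winged: 1479 × 1/4 = 369.75
  sepia-eyed long-winged: 1479 × 1/4 = 369.75
  sepia-eyed dumpy-winged: 1479 × 1/4 = 369.75

369.75, 369.75, 369.75, 369.75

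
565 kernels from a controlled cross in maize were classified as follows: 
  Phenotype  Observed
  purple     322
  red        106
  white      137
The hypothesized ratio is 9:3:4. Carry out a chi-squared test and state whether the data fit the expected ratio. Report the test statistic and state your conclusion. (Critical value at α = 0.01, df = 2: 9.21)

0.183; consistent

Under the 9:3:4 hypothesis (Σ ratio = 16, N = 565):
  purple: 565 × 9/16 = 317.8125
  red: 565 × 3/16 = 105.9375
  white: 565 × 4/16 = 141.25
χ² = Σ (O − E)² / E
  purple: (322 − 317.8125)² / 317.8125 = 0.0552
  red: (106 − 105.9375)² / 105.9375 = 0.0000
  white: (137 − 141.25)² / 141.25 = 0.1279
χ² = 0.0552 + 0.0000 + 0.1279 = 0.1831 ≈ 0.183
Degrees of freedom = 3 − 1 = 2; critical value at α = 0.01 is 9.21.
Since 0.183 < 9.21, we fail to reject the null hypothesis — the data are consistent with the 9:3:4 ratio.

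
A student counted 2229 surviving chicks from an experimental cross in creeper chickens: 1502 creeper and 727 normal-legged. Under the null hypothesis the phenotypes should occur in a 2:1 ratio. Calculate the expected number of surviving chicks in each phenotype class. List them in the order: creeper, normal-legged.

Total ratio parts = 3. Expected numbers out of 2229:
  creeper: 2229 × 2/3 = 1486
  normal-legged: 2229 × 1/3 = 743

1486, 743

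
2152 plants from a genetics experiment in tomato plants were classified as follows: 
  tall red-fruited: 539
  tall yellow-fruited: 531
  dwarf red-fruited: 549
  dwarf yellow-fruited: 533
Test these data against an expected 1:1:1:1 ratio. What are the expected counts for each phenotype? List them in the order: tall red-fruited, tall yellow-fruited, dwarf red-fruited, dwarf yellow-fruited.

538, 538, 538, 538

Under the 1:1:1:1 hypothesis (Σ ratio = 4, N = 2152):
  tall red-fruited: 2152 × 1/4 = 538
  tall yellow-fruited: 2152 × 1/4 = 538
  dwarf red-fruited: 2152 × 1/4 = 538
  dwarf yellow-fruited: 2152 × 1/4 = 538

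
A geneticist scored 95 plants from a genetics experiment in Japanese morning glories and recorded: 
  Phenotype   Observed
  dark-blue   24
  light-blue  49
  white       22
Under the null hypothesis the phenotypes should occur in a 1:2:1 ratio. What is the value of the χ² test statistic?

The 1:2:1 ratio has 4 parts, so with N = 95 the expected counts are:
  dark-blue: 95 × 1/4 = 23.75
  light-blue: 95 × 2/4 = 47.5
  white: 95 × 1/4 = 23.75
χ² = Σ (O − E)² / E
  dark-blue: (24 − 23.75)² / 23.75 = 0.0026
  light-blue: (49 − 47.5)² / 47.5 = 0.0474
  white: (22 − 23.75)² / 23.75 = 0.1289
χ² = 0.0026 + 0.0474 + 0.1289 = 0.1789 ≈ 0.179

0.179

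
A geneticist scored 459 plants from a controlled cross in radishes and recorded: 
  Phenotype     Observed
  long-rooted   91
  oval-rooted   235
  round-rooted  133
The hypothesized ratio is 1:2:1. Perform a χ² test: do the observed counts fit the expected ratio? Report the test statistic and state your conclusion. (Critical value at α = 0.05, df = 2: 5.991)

The 1:2:1 ratio has 4 parts, so with N = 459 the expected counts are:
  long-rooted: 459 × 1/4 = 114.75
  oval-rooted: 459 × 2/4 = 229.5
  round-rooted: 459 × 1/4 = 114.75
χ² = Σ (O − E)² / E
  long-rooted: (91 − 114.75)² / 114.75 = 4.9156
  oval-rooted: (235 − 229.5)² / 229.5 = 0.1318
  round-rooted: (133 − 114.75)² / 114.75 = 2.9025
χ² = 4.9156 + 0.1318 + 2.9025 = 7.9499 ≈ 7.950
Degrees of freedom = 3 − 1 = 2; critical value at α = 0.05 is 5.991.
Since 7.950 > 5.991, we reject the null hypothesis — the data do not fit the 1:2:1 ratio.

7.950; not consistent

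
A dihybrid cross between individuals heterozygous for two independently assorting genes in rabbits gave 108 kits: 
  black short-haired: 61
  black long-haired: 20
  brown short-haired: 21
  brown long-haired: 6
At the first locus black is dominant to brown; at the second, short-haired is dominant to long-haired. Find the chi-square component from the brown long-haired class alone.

0.083

A dihybrid F₂ with independent assortment and complete dominance at both loci gives a 9:3:3:1 phenotypic ratio.
Total ratio parts = 16. Expected numbers out of 108:
  black short-haired: 108 × 9/16 = 60.75
  black long-haired: 108 × 3/16 = 20.25
  brown short-haired: 108 × 3/16 = 20.25
  brown long-haired: 108 × 1/16 = 6.75
Contribution of brown long-haired: (6 − 6.75)² / 6.75 = 0.0833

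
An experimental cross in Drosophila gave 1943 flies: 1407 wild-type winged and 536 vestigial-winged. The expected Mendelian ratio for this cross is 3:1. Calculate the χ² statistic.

Total ratio parts = 4. Expected numbers out of 1943:
  wild-type winged: 1943 × 3/4 = 1457.25
  vestigial-winged: 1943 × 1/4 = 485.75
χ² = Σ (O − E)² / E
  wild-type winged: (1407 − 1457.25)² / 1457.25 = 1.7328
  vestigial-winged: (536 − 485.75)² / 485.75 = 5.1983
χ² = 1.7328 + 5.1983 = 6.9311 ≈ 6.931

6.931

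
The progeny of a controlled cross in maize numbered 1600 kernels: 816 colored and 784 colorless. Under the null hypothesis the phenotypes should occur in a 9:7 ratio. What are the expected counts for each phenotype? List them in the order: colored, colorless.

900, 700

Total ratio parts = 16. Expected numbers out of 1600:
  colored: 1600 × 9/16 = 900
  colorless: 1600 × 7/16 = 700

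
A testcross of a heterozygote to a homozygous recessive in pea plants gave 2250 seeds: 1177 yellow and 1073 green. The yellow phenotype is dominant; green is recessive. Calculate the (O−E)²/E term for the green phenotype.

A testcross of a heterozygote (Aa × aa) gives a 1:1 phenotypic ratio.
The 1:1 ratio has 2 parts, so with N = 2250 the expected counts are:
  yellow: 2250 × 1/2 = 1125
  green: 2250 × 1/2 = 1125
Contribution of green: (1073 − 1125)² / 1125 = 2.4036

2.404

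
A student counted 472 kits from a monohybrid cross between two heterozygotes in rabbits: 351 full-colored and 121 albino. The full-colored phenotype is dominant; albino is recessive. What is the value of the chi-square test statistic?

0.102

For a monohybrid cross between heterozygotes with complete dominance, the expected phenotypic ratio is 3:1.
Under the 3:1 hypothesis (Σ ratio = 4, N = 472):
  full-colored: 472 × 3/4 = 354
  albino: 472 × 1/4 = 118
χ² = Σ (O − E)² / E
  full-colored: (351 − 354)² / 354 = 0.0254
  albino: (121 − 118)² / 118 = 0.0763
χ² = 0.0254 + 0.0763 = 0.1017 ≈ 0.102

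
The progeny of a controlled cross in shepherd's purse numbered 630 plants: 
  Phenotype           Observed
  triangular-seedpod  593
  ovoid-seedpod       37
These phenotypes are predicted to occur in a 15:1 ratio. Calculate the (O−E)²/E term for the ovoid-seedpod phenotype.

0.143

Total ratio parts = 16. Expected numbers out of 630:
  triangular-seedpod: 630 × 15/16 = 590.625
  ovoid-seedpod: 630 × 1/16 = 39.375
Contribution of ovoid-seedpod: (37 − 39.375)² / 39.375 = 0.1433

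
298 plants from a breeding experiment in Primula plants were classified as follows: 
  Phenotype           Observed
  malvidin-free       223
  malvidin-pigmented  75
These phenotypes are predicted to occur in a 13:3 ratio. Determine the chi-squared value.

8.057

Under the 13:3 hypothesis (Σ ratio = 16, N = 298):
  malvidin-free: 298 × 13/16 = 242.125
  malvidin-pigmented: 298 × 3/16 = 55.875
χ² = Σ (O − E)² / E
  malvidin-free: (223 − 242.125)² / 242.125 = 1.5106
  malvidin-pigmented: (75 − 55.875)² / 55.875 = 6.5461
χ² = 1.5106 + 6.5461 = 8.0567 ≈ 8.057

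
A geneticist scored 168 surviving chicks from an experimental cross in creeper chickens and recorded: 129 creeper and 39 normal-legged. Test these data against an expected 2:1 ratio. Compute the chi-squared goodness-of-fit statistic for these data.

7.741

Total ratio parts = 3. Expected numbers out of 168:
  creeper: 168 × 2/3 = 112
  normal-legged: 168 × 1/3 = 56
χ² = Σ (O − E)² / E
  creeper: (129 − 112)² / 112 = 2.5804
  normal-legged: (39 − 56)² / 56 = 5.1607
χ² = 2.5804 + 5.1607 = 7.7411 ≈ 7.741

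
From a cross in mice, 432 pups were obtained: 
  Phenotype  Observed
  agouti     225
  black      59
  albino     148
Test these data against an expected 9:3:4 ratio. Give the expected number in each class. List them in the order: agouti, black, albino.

243, 81, 108

The 9:3:4 ratio has 16 parts, so with N = 432 the expected counts are:
  agouti: 432 × 9/16 = 243
  black: 432 × 3/16 = 81
  albino: 432 × 4/16 = 108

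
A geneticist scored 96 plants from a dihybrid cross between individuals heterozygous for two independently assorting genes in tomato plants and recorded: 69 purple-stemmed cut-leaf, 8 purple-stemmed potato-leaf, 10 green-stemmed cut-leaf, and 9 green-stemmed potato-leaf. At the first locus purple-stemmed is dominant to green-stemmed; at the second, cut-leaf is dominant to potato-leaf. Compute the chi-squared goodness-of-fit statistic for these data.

A dihybrid F₂ with independent assortment and complete dominance at both loci gives a 9:3:3:1 phenotypic ratio.
The 9:3:3:1 ratio has 16 parts, so with N = 96 the expected counts are:
  purple-stemmed cut-leaf: 96 × 9/16 = 54
  purple-stemmed potato-leaf: 96 × 3/16 = 18
  green-stemmed cut-leaf: 96 × 3/16 = 18
  green-stemmed potato-leaf: 96 × 1/16 = 6
χ² = Σ (O − E)² / E
  purple-stemmed cut-leaf: (69 − 54)² / 54 = 4.1667
  purple-stemmed potato-leaf: (8 − 18)² / 18 = 5.5556
  green-stemmed cut-leaf: (10 − 18)² / 18 = 3.5556
  green-stemmed potato-leaf: (9 − 6)² / 6 = 1.5000
χ² = 4.1667 + 5.5556 + 3.5556 + 1.5000 = 14.7779 ≈ 14.778

14.778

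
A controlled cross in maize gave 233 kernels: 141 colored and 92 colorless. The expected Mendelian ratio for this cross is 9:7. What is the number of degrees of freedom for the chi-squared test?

1

A goodness-of-fit test with 2 phenotype classes has df = 2 − 1 = 1.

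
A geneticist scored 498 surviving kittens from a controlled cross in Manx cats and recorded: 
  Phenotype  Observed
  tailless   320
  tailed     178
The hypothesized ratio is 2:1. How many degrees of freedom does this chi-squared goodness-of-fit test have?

A goodness-of-fit test with 2 phenotype classes has df = 2 − 1 = 1.

1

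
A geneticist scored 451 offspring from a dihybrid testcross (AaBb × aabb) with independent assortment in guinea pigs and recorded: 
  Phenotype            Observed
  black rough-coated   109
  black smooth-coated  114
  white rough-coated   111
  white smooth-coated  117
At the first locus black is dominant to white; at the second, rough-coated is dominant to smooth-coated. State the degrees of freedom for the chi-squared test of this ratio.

A dihybrid testcross with independent assortment gives a 1:1:1:1 ratio.
A goodness-of-fit test with 4 phenotype classes has df = 4 − 1 = 3.

3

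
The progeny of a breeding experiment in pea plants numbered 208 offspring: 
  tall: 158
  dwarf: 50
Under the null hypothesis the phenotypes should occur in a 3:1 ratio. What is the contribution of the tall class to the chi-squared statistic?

Under the 3:1 hypothesis (Σ ratio = 4, N = 208):
  tall: 208 × 3/4 = 156
  dwarf: 208 × 1/4 = 52
Contribution of tall: (158 − 156)² / 156 = 0.0256

0.026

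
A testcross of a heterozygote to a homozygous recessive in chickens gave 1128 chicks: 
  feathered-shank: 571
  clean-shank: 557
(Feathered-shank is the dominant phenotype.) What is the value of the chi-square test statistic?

0.174

A testcross of a heterozygote (Aa × aa) gives a 1:1 phenotypic ratio.
Under the 1:1 hypothesis (Σ ratio = 2, N = 1128):
  feathered-shank: 1128 × 1/2 = 564
  clean-shank: 1128 × 1/2 = 564
χ² = Σ (O − E)² / E
  feathered-shank: (571 − 564)² / 564 = 0.0869
  clean-shank: (557 − 564)² / 564 = 0.0869
χ² = 0.0869 + 0.0869 = 0.1738 ≈ 0.174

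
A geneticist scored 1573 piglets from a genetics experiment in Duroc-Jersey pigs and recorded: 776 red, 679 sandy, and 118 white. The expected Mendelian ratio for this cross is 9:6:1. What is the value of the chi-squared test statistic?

Under the 9:6:1 hypothesis (Σ ratio = 16, N = 1573):
  red: 1573 × 9/16 = 884.8125
  sandy: 1573 × 6/16 = 589.875
  white: 1573 × 1/16 = 98.3125
χ² = Σ (O − E)² / E
  red: (776 − 884.8125)² / 884.8125 = 13.3815
  sandy: (679 − 589.875)² / 589.875 = 13.4660
  white: (118 − 98.3125)² / 98.3125 = 3.9425
χ² = 13.3815 + 13.4660 + 3.9425 = 30.790

30.790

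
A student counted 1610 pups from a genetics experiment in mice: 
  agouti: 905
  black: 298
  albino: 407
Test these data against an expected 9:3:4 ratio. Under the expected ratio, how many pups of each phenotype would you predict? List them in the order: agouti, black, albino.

The 9:3:4 ratio has 16 parts, so with N = 1610 the expected counts are:
  agouti: 1610 × 9/16 = 905.625
  black: 1610 × 3/16 = 301.875
  albino: 1610 × 4/16 = 402.5

905.625, 301.875, 402.5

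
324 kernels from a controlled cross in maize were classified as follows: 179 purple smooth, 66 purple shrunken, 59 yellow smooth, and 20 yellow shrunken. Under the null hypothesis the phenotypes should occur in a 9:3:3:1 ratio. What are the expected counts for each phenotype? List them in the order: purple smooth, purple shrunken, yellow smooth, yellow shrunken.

182.25, 60.75, 60.75, 20.25

Expected counts for N = 324 under a 9:3:3:1 ratio (total parts = 16):
  purple smooth: 324 × 9/16 = 182.25
  purple shrunken: 324 × 3/16 = 60.75
  yellow smooth: 324 × 3/16 = 60.75
  yellow shrunken: 324 × 1/16 = 20.25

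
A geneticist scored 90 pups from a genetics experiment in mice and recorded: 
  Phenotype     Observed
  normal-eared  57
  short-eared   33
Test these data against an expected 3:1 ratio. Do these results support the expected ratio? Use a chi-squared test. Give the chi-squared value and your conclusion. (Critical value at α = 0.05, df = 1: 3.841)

Under the 3:1 hypothesis (Σ ratio = 4, N = 90):
  normal-eared: 90 × 3/4 = 67.5
  short-eared: 90 × 1/4 = 22.5
χ² = Σ (O − E)² / E
  normal-eared: (57 − 67.5)² / 67.5 = 1.6333
  short-eared: (33 − 22.5)² / 22.5 = 4.9000
χ² = 1.6333 + 4.9000 = 6.5333 ≈ 6.533
Degrees of freedom = 2 − 1 = 1; critical value at α = 0.05 is 3.841.
Since 6.533 > 3.841, we reject the null hypothesis — the data do not fit the 3:1 ratio.

6.533; not consistent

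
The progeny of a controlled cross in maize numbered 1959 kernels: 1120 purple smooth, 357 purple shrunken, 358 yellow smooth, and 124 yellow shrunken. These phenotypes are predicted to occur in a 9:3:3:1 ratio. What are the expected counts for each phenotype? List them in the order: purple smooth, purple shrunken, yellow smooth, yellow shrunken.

1101.9375, 367.3125, 367.3125, 122.4375

Under the 9:3:3:1 hypothesis (Σ ratio = 16, N = 1959):
  purple smooth: 1959 × 9/16 = 1101.9375
  purple shrunken: 1959 × 3/16 = 367.3125
  yellow smooth: 1959 × 3/16 = 367.3125
  yellow shrunken: 1959 × 1/16 = 122.4375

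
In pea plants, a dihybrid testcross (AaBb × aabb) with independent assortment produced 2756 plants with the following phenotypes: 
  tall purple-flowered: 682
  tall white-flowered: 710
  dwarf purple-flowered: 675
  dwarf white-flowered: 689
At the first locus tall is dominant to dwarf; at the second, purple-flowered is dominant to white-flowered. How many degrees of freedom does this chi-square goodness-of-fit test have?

A dihybrid testcross with independent assortment gives a 1:1:1:1 ratio.
A goodness-of-fit test with 4 phenotype classes has df = 4 − 1 = 3.

3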